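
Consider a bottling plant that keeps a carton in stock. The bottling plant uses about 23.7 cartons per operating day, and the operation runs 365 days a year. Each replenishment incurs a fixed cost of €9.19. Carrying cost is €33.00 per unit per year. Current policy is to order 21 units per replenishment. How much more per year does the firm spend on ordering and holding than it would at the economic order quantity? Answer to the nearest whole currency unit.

Extra cost ≈ €1,842 per year

Annual demand D = 23.7 × 365 = 8,650.5.
EOQ = √(2DS/H) = √(2 × 8,650.5 × 9.19 / 33) ≈ 69.41.
Cost at Q* = (D/Q*)S + (Q*/2)H = √(2DSH) ≈ €2,290.61.
Cost at Q = 21: (8,650.5/21)×9.19 + (21/2)×33 = €3,785.62 + €346.50 = €4,132.12.
Excess = €4,132.12 − €2,290.61 = €1,841.52.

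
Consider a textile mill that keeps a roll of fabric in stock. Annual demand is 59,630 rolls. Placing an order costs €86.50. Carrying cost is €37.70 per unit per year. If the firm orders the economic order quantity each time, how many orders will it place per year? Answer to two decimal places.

N ≈ 113.99 orders per year

The optimal lot size = √(2DS/H) = √(2 × 59,630 × 86.5 / 37.7) ≈ 523.10.
Orders per year = D / Q* = 59,630 / 523.10 ≈ 113.993.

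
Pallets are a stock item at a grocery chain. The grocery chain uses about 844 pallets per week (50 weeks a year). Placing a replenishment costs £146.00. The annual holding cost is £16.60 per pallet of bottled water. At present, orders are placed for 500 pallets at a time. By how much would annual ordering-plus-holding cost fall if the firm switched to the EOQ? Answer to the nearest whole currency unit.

Extra cost ≈ £2,170 per year

Annual demand D = 844 × 50 = 42,200.
EOQ = √(2DS/H) = √(2 × 42,200 × 146 / 16.6) ≈ 861.58.
Cost at Q* = (D/Q*)S + (Q*/2)H = √(2DSH) ≈ £14,302.16.
Cost at Q = 500: (42,200/500)×146 + (500/2)×16.6 = £12,322.40 + £4,150.00 = £16,472.40.
Excess = £16,472.40 − £14,302.16 = £2,170.24.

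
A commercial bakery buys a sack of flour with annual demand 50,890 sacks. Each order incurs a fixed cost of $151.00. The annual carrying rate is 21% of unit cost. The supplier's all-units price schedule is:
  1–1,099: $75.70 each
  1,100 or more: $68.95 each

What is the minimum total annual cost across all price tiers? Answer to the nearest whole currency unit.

Holding cost per unit per year at price C is H = 0.21·C.
Evaluate total cost at each tier's feasible EOQ or, if the EOQ is below the tier, at the tier's minimum quantity.
EOQ at $75.70 = 983.2 (feasible in tier 1): TC = 50,890×$75.70 + (50,890/983.2)×151 + (983.2/2)×0.21×$75.70 = $3,868,003.66.
EOQ at $68.95 = 1030.3 < 1100, so use break Q=1100: TC = 50,890×$68.95 + (50,890/1100.0)×151 + (1100.0/2)×0.21×$68.95 = $3,523,815.03.
Lowest total cost among the candidates is at Q = 1100.0.

TC* ≈ $3,523,815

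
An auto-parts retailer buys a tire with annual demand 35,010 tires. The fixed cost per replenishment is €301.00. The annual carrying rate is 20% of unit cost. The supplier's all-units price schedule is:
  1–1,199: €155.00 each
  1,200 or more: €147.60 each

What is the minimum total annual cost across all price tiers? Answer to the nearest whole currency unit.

TC* ≈ €5,193,970

Holding cost per unit per year at price C is H = 0.20·C.
For each price level, check whether its EOQ is feasible; otherwise the best quantity at that price is the breakpoint.
EOQ at €155.00 = 824.5 (feasible in tier 1): TC = 35,010×€155.00 + (35,010/824.5)×301 + (824.5/2)×0.20×€155.00 = €5,452,110.84.
EOQ at €147.60 = 845.0 < 1200, so use break Q=1200: TC = 35,010×€147.60 + (35,010/1200.0)×301 + (1200.0/2)×0.20×€147.60 = €5,193,969.67.
Lowest total cost among the candidates is at Q = 1200.0.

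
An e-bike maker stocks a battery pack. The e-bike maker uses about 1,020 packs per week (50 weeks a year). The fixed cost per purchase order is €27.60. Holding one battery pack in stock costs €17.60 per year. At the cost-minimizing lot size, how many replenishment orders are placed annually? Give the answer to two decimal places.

N ≈ 127.52 orders per year

Annual demand D = 1,020 × 50 = 51,000.
The optimal lot size = √(2DS/H) = √(2 × 51,000 × 27.6 / 17.6) ≈ 399.94.
Orders per year = D / Q* = 51,000 / 399.94 ≈ 127.518.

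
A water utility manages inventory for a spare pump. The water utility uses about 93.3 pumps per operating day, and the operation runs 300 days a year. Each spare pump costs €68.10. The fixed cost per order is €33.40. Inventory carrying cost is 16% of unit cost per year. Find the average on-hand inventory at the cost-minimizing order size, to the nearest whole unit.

Average inventory ≈ 207 pumps

Annual demand D = 93.3 × 300 = 27,990.
Holding cost H = 0.16 × €68.10 = €10.8960 per unit per year.
Q* = √(2DS/H) = √(2 × 27,990 × 33.4 / 10.896) ≈ 414.24.
Average inventory = Q*/2 ≈ 414.24 / 2 = 207.122.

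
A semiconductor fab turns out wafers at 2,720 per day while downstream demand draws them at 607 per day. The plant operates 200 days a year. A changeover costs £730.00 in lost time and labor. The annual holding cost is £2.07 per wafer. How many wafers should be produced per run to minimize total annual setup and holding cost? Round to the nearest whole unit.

Annual demand D = 607 × 200 = 121,400.
Production build-up factor (1 − d/p) = 1 − 607/2,720 = 0.7768.
Q* = √(2DS / (H(1 − d/p))) = √(2 × 121,400 × 730 / (2.07 × 0.7768)).
= √(177,244,000 / 1.6081) ≈ 10498.695.

Q* ≈ 10,499 wafers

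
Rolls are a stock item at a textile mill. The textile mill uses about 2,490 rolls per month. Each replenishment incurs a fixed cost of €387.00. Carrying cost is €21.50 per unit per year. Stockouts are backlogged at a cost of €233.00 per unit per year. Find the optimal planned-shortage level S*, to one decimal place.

S* ≈ 91.6 rolls

Annual demand D = 2,490 × 12 = 29,880.
With planned backorders, Q* = √(2DS/H) · √((H+B)/B).
√(2DS/H) = √(2 × 29,880 × 387 / 21.5) = 1037.150.
√((H+B)/B) = √((21.5+233)/233) = 1.0451.
Q* ≈ 1083.946.
S* = Q* · H/(H+B) = 1083.946 × 21.5/254.5 ≈ 91.571.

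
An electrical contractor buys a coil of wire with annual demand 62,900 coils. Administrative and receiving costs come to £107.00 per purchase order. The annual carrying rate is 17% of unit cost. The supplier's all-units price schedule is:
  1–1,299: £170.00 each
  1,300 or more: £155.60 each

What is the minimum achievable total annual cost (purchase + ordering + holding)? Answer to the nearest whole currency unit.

Holding cost per unit per year at price C is H = 0.17·C.
Evaluate total cost at each tier's feasible EOQ or, if the EOQ is below the tier, at the tier's minimum quantity.
EOQ at £170.00 = 682.5 (feasible in tier 1): TC = 62,900×£170.00 + (62,900/682.5)×107 + (682.5/2)×0.17×£170.00 = £10,712,723.37.
EOQ at £155.60 = 713.4 < 1300, so use break Q=1300: TC = 62,900×£155.60 + (62,900/1300.0)×107 + (1300.0/2)×0.17×£155.60 = £9,809,610.95.
Lowest total cost among the candidates is at Q = 1300.0.

TC* ≈ £9,809,611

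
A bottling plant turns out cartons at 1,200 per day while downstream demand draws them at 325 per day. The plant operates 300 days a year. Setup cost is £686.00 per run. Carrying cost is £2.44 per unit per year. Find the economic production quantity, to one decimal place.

Annual demand D = 325 × 300 = 97,500.
Production build-up factor (1 − d/p) = 1 − 325/1,200 = 0.7292.
Q* = √(2DS / (H(1 − d/p))) = √(2 × 97,500 × 686 / (2.44 × 0.7292)).
= √(133,770,000 / 1.7792) ≈ 8671.037.

Q* ≈ 8,671.0 cartons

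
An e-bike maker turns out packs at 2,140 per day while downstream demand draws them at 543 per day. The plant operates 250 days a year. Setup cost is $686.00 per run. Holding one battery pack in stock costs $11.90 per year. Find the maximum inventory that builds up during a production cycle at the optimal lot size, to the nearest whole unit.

Annual demand D = 543 × 250 = 135,750.
Production build-up factor (1 − d/p) = 1 − 543/2,140 = 0.7463.
Q* = √(2DS / (H(1 − d/p))) = √(2 × 135,750 × 686 / (11.9 × 0.7463)).
= √(186,249,000 / 8.8805) ≈ 4579.604.
Maximum inventory = Q*(1 − d/p) = 4579.604 × 0.7463 ≈ 3417.583.

I_max ≈ 3,418 packs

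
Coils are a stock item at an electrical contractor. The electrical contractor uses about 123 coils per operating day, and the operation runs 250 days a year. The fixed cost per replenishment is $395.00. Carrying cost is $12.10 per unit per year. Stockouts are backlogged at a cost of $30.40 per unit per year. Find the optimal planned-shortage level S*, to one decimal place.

Annual demand D = 123 × 250 = 30,750.
With planned backorders, Q* = √(2DS/H) · √((H+B)/B).
√(2DS/H) = √(2 × 30,750 × 395 / 12.1) = 1416.914.
√((H+B)/B) = √((12.1+30.4)/30.4) = 1.1824.
Q* ≈ 1675.333.
S* = Q* · H/(H+B) = 1675.333 × 12.1/42.5 ≈ 476.977.

S* ≈ 477.0 coils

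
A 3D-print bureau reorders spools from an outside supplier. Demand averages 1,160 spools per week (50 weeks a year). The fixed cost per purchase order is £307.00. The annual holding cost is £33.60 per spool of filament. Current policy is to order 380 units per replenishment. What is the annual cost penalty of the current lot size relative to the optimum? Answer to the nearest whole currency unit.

Annual demand D = 1,160 × 50 = 58,000.
EOQ = √(2DS/H) = √(2 × 58,000 × 307 / 33.6) ≈ 1029.51.
Cost at Q* = (D/Q*)S + (Q*/2)H = √(2DSH) ≈ £34,591.37.
Cost at Q = 380: (58,000/380)×307 + (380/2)×33.6 = £46,857.89 + £6,384.00 = £53,241.89.
Excess = £53,241.89 − £34,591.37 = £18,650.52.

Extra cost ≈ £18,651 per year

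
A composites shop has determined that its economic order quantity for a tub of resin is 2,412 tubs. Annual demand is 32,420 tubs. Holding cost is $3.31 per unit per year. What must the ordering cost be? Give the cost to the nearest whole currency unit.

Squaring Q* = √(2DS/H) gives Q*² = 2DS/H.
From Q* = √(2DS/H): S = Q*²H / (2D) = 2,412² × 3.31 / (2 × 32,420) = 296.9885.

S ≈ $297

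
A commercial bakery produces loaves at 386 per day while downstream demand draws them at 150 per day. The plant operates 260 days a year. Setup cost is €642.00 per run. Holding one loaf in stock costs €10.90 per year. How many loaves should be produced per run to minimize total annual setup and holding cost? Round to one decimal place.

Annual demand D = 150 × 260 = 39,000.
Production build-up factor (1 − d/p) = 1 − 150/386 = 0.6114.
Q* = √(2DS / (H(1 − d/p))) = √(2 × 39,000 × 642 / (10.9 × 0.6114)).
= √(50,076,000 / 6.6642) ≈ 2741.190.

Q* ≈ 2,741.2 loaves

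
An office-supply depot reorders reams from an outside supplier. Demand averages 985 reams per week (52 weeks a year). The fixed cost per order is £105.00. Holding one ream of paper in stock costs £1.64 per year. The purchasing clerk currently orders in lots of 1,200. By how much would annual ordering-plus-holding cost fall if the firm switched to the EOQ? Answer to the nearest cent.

Extra cost ≈ £1,265.73 per year

Annual demand D = 985 × 52 = 51,220.
EOQ = √(2DS/H) = √(2 × 51,220 × 105 / 1.64) ≈ 2560.99.
Cost at Q* = (D/Q*)S + (Q*/2)H = √(2DSH) ≈ £4,200.02.
Cost at Q = 1,200: (51,220/1,200)×105 + (1,200/2)×1.64 = £4,481.75 + £984.00 = £5,465.75.
Excess = £5,465.75 − £4,200.02 = £1,265.73.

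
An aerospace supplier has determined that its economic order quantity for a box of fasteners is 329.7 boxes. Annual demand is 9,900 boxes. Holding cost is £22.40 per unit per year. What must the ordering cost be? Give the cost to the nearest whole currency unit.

S ≈ £123

Squaring Q* = √(2DS/H) gives Q*² = 2DS/H.
From Q* = √(2DS/H): S = Q*²H / (2D) = 329.7² × 22.4 / (2 × 9,900) = 122.9761.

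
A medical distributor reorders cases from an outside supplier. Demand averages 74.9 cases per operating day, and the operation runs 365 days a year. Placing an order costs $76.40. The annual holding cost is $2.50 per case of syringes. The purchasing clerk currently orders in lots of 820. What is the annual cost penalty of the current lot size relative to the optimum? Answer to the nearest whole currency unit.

Extra cost ≈ $341 per year

Annual demand D = 74.9 × 365 = 27,338.5.
EOQ = √(2DS/H) = √(2 × 27,338.5 × 76.4 / 2.5) ≈ 1292.64.
Cost at Q* = (D/Q*)S + (Q*/2)H = √(2DSH) ≈ $3,231.61.
Cost at Q = 820: (27,338.5/820)×76.4 + (820/2)×2.5 = $2,547.15 + $1,025.00 = $3,572.15.
Excess = $3,572.15 − $3,231.61 = $340.54.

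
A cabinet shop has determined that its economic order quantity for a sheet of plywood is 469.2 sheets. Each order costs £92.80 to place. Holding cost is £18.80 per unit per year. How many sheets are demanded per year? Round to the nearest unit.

Squaring Q* = √(2DS/H) gives Q*² = 2DS/H.
From Q* = √(2DS/H): D = Q*²H / (2S) = 469.2² × 18.8 / (2 × 92.8) = 22299.539.

D ≈ 22,300 sheets per year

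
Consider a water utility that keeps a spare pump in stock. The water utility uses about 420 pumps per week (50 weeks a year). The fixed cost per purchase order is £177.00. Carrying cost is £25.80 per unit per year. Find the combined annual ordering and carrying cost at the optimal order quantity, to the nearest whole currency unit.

Annual demand D = 420 × 50 = 21,000.
EOQ = √(2DS/H) = √(2 × 21,000 × 177 / 25.8) ≈ 536.79.
At the optimum the two cost components are equal, so total cost = 2·(Q*/2)H = Q*·H.
Minimum total = √(2DSH) = √(2 × 21,000 × 177 × 25.8) ≈ 13849.087.

TC* ≈ £13,849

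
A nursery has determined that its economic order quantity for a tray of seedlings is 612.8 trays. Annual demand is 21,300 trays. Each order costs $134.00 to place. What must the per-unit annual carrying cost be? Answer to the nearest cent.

H ≈ $15.20

Squaring Q* = √(2DS/H) gives Q*² = 2DS/H.
From Q* = √(2DS/H): H = 2DS / Q*² = 2 × 21,300 × 134 / 612.8² = 15.2012.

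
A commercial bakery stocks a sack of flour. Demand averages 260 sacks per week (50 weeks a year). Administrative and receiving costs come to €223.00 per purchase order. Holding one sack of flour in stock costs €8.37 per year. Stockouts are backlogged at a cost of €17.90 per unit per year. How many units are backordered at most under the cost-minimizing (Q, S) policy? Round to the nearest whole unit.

S* ≈ 321 sacks

Annual demand D = 260 × 50 = 13,000.
With planned backorders, Q* = √(2DS/H) · √((H+B)/B).
√(2DS/H) = √(2 × 13,000 × 223 / 8.37) = 832.293.
√((H+B)/B) = √((8.37+17.9)/17.9) = 1.2114.
Q* ≈ 1008.277.
S* = Q* · H/(H+B) = 1008.277 × 8.37/26.27 ≈ 321.252.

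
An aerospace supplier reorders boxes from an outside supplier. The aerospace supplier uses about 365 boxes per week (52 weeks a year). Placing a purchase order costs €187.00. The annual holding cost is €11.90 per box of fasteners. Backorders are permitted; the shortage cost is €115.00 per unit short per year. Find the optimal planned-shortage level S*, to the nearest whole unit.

Annual demand D = 365 × 52 = 18,980.
With planned backorders, Q* = √(2DS/H) · √((H+B)/B).
√(2DS/H) = √(2 × 18,980 × 187 / 11.9) = 772.343.
√((H+B)/B) = √((11.9+115)/115) = 1.0505.
Q* ≈ 811.320.
S* = Q* · H/(H+B) = 811.320 × 11.9/126.9 ≈ 76.081.

S* ≈ 76 boxes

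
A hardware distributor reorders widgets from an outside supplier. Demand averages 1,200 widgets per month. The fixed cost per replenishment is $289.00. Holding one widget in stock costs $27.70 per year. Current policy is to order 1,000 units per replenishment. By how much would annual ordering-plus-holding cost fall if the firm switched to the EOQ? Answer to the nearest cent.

Extra cost ≈ $2,827.64 per year

Annual demand D = 1,200 × 12 = 14,400.
EOQ = √(2DS/H) = √(2 × 14,400 × 289 / 27.7) ≈ 548.16.
Cost at Q* = (D/Q*)S + (Q*/2)H = √(2DSH) ≈ $15,183.96.
Cost at Q = 1,000: (14,400/1,000)×289 + (1,000/2)×27.7 = $4,161.60 + $13,850.00 = $18,011.60.
Excess = $18,011.60 − $15,183.96 = $2,827.64.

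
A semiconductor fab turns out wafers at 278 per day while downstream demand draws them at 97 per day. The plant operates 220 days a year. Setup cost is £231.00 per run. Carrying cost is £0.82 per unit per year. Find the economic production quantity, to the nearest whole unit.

Q* ≈ 4,297 wafers

Annual demand D = 97 × 220 = 21,340.
Production build-up factor (1 − d/p) = 1 − 97/278 = 0.6511.
Q* = √(2DS / (H(1 − d/p))) = √(2 × 21,340 × 231 / (0.82 × 0.6511)).
= √(9,859,080 / 0.5339) ≈ 4297.287.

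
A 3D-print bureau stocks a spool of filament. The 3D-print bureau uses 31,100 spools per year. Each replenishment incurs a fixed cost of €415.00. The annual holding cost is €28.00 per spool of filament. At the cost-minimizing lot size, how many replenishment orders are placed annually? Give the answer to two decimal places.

N ≈ 32.39 orders per year

Q* = √(2DS/H) = √(2 × 31,100 × 415 / 28) ≈ 960.15.
Orders per year = D / Q* = 31,100 / 960.15 ≈ 32.391.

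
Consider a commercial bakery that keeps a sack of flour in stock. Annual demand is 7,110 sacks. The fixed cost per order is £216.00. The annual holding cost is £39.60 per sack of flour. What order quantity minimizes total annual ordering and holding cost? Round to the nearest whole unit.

Q* ≈ 279 sacks

EOQ = √(2DS / H) = √(2 × 7,110 × 216 / 39.6).
= √(3,071,520 / 39.6) = √77,563.6364 ≈ 278.502.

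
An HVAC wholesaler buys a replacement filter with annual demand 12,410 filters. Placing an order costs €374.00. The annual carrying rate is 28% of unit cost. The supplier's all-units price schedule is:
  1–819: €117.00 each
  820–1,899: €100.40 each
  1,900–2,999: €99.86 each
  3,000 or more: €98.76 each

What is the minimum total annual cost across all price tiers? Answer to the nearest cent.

TC* ≈ €1,263,150.09

Holding cost per unit per year at price C is H = 0.28·C.
Candidates are each tier's EOQ (if it falls in that tier) and each price-break quantity.
EOQ at €117.00 = 532.3 (feasible in tier 1): TC = 12,410×€117.00 + (12,410/532.3)×374 + (532.3/2)×0.28×€117.00 = €1,469,408.48.
EOQ at €100.40 = 574.6 < 820, so use break Q=820: TC = 12,410×€100.40 + (12,410/820.0)×374 + (820.0/2)×0.28×€100.40 = €1,263,150.09.
EOQ at €99.86 = 576.2 < 1900, so use break Q=1900: TC = 12,410×€99.86 + (12,410/1900.0)×374 + (1900.0/2)×0.28×€99.86 = €1,268,268.17.
EOQ at €98.76 = 579.4 < 3000, so use break Q=3000: TC = 12,410×€98.76 + (12,410/3000.0)×374 + (3000.0/2)×0.28×€98.76 = €1,268,637.91.
Lowest total cost among the candidates is at Q = 820.0.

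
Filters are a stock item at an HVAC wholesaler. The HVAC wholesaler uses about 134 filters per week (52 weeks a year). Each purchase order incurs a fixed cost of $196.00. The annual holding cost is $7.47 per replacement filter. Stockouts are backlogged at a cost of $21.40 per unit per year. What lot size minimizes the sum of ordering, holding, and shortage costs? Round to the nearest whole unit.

Q* ≈ 702 filters

Annual demand D = 134 × 52 = 6,968.
With planned backorders, Q* = √(2DS/H) · √((H+B)/B).
√(2DS/H) = √(2 × 6,968 × 196 / 7.47) = 604.696.
√((H+B)/B) = √((7.47+21.4)/21.4) = 1.1615.
Q* ≈ 702.350.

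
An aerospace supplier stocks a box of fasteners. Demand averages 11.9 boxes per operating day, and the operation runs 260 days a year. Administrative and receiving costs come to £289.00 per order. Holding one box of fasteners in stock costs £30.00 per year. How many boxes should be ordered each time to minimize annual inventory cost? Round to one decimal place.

Q* ≈ 244.2 boxes

Annual demand D = 11.9 × 260 = 3,094.
EOQ = √(2DS / H) = √(2 × 3,094 × 289 / 30).
= √(1,788,332 / 30) = √59,611.0667 ≈ 244.154.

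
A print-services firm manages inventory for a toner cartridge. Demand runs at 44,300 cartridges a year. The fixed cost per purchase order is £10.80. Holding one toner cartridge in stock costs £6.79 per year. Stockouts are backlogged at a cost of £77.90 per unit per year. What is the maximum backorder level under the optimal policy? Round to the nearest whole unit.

S* ≈ 31 cartridges

With planned backorders, Q* = √(2DS/H) · √((H+B)/B).
√(2DS/H) = √(2 × 44,300 × 10.8 / 6.79) = 375.400.
√((H+B)/B) = √((6.79+77.9)/77.9) = 1.0427.
Q* ≈ 391.418.
S* = Q* · H/(H+B) = 391.418 × 6.79/84.69 ≈ 31.382.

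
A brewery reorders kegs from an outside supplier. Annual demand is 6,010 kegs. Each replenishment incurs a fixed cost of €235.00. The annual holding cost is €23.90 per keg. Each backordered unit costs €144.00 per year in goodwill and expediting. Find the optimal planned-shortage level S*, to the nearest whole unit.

With planned backorders, Q* = √(2DS/H) · √((H+B)/B).
√(2DS/H) = √(2 × 6,010 × 235 / 23.9) = 343.785.
√((H+B)/B) = √((23.9+144)/144) = 1.0798.
Q* ≈ 371.220.
S* = Q* · H/(H+B) = 371.220 × 23.9/167.9 ≈ 52.842.

S* ≈ 53 kegs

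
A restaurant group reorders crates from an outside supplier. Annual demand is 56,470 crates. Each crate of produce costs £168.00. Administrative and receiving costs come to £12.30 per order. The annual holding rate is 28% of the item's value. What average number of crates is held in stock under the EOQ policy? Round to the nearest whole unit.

Holding cost H = 0.28 × £168.00 = £47.0400 per unit per year.
The optimal lot size = √(2DS/H) = √(2 × 56,470 × 12.3 / 47.04) ≈ 171.85.
Average inventory = Q*/2 ≈ 171.85 / 2 = 85.924.

Average inventory ≈ 86 crates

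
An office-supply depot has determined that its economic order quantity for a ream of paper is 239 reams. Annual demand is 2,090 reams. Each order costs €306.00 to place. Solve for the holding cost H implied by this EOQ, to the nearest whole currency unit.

H ≈ €22

The basic EOQ model gives Q* = √(2DS/H); rearrange for the unknown.
From Q* = √(2DS/H): H = 2DS / Q*² = 2 × 2,090 × 306 / 239² = 22.3925.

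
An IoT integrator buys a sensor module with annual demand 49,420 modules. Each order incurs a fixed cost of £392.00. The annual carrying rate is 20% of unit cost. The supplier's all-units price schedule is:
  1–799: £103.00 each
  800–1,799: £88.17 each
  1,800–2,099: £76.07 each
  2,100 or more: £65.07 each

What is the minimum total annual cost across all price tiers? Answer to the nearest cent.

Holding cost per unit per year at price C is H = 0.20·C.
Candidates are each tier's EOQ (if it falls in that tier) and each price-break quantity.
Tier 1 (£103.00): EOQ = 1371.4 exceeds tier's upper bound 799, so this tier is dominated.
EOQ at £88.17 = 1482.3 (feasible in tier 2): TC = 49,420×£88.17 + (49,420/1482.3)×392 + (1482.3/2)×0.20×£88.17 = £4,383,500.15.
EOQ at £76.07 = 1595.8 < 1800, so use break Q=1800: TC = 49,420×£76.07 + (49,420/1800.0)×392 + (1800.0/2)×0.20×£76.07 = £3,783,834.58.
EOQ at £65.07 = 1725.5 < 2100, so use break Q=2100: TC = 49,420×£65.07 + (49,420/2100.0)×392 + (2100.0/2)×0.20×£65.07 = £3,238,649.17.
Lowest total cost among the candidates is at Q = 2100.0.

TC* ≈ £3,238,649.17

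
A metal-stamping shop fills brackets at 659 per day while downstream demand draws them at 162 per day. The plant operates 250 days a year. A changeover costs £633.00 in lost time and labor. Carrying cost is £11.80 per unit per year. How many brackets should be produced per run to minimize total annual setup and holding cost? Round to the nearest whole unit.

Q* ≈ 2,400 brackets

Annual demand D = 162 × 250 = 40,500.
Production build-up factor (1 − d/p) = 1 − 162/659 = 0.7542.
Q* = √(2DS / (H(1 − d/p))) = √(2 × 40,500 × 633 / (11.8 × 0.7542)).
= √(51,273,000 / 8.8992) ≈ 2400.313.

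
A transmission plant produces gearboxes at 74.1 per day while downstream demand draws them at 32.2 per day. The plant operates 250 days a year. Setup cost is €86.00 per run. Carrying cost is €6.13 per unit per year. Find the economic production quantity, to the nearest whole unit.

Q* ≈ 632 gearboxes

Annual demand D = 32.2 × 250 = 8,050.
Production build-up factor (1 − d/p) = 1 − 32.2/74.1 = 0.5655.
Q* = √(2DS / (H(1 − d/p))) = √(2 × 8,050 × 86 / (6.13 × 0.5655)).
= √(1,384,600 / 3.4662) ≈ 632.025.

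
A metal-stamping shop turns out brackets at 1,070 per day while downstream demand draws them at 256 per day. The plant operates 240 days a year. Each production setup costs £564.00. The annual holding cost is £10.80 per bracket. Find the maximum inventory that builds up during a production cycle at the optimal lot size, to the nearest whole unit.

I_max ≈ 2,209 brackets

Annual demand D = 256 × 240 = 61,440.
Production build-up factor (1 − d/p) = 1 − 256/1,070 = 0.7607.
Q* = √(2DS / (H(1 − d/p))) = √(2 × 61,440 × 564 / (10.8 × 0.7607)).
= √(69,304,320 / 8.2161) ≈ 2904.343.
Maximum inventory = Q*(1 − d/p) = 2904.343 × 0.7607 ≈ 2209.472.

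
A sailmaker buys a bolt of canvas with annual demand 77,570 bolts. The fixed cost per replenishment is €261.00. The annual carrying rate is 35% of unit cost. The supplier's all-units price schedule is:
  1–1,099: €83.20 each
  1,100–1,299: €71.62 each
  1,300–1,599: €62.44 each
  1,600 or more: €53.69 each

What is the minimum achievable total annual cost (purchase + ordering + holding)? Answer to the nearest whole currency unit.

Holding cost per unit per year at price C is H = 0.35·C.
Evaluate total cost at each tier's feasible EOQ or, if the EOQ is below the tier, at the tier's minimum quantity.
Tier 1 (€83.20): EOQ = 1179.2 exceeds tier's upper bound 1099, so this tier is dominated.
EOQ at €71.62 = 1271.0 (feasible in tier 2): TC = 77,570×€71.62 + (77,570/1271.0)×261 + (1271.0/2)×0.35×€71.62 = €5,587,422.49.
EOQ at €62.44 = 1361.2 (feasible in tier 3): TC = 77,570×€62.44 + (77,570/1361.2)×261 + (1361.2/2)×0.35×€62.44 = €4,873,218.10.
EOQ at €53.69 = 1467.9 < 1600, so use break Q=1600: TC = 77,570×€53.69 + (77,570/1600.0)×261 + (1600.0/2)×0.35×€53.69 = €4,192,420.11.
Lowest total cost among the candidates is at Q = 1600.0.

TC* ≈ €4,192,420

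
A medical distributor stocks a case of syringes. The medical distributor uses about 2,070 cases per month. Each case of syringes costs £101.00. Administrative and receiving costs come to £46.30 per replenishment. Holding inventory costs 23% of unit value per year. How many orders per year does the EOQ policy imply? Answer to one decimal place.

N ≈ 78.9 orders per year

Annual demand D = 2,070 × 12 = 24,840.
Holding cost H = 0.23 × £101.00 = £23.2300 per unit per year.
EOQ = √(2DS/H) = √(2 × 24,840 × 46.3 / 23.23) ≈ 314.67.
Orders per year = D / Q* = 24,840 / 314.67 ≈ 78.940.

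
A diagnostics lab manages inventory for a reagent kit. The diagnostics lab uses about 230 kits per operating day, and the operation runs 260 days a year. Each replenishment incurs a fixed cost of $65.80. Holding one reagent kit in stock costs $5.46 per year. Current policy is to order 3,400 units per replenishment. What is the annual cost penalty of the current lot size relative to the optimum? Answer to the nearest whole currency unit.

Extra cost ≈ $3,884 per year

Annual demand D = 230 × 260 = 59,800.
EOQ = √(2DS/H) = √(2 × 59,800 × 65.8 / 5.46) ≈ 1200.56.
Cost at Q* = (D/Q*)S + (Q*/2)H = √(2DSH) ≈ $6,555.03.
Cost at Q = 3,400: (59,800/3,400)×65.8 + (3,400/2)×5.46 = $1,157.31 + $9,282.00 = $10,439.31.
Excess = $10,439.31 − $6,555.03 = $3,884.27.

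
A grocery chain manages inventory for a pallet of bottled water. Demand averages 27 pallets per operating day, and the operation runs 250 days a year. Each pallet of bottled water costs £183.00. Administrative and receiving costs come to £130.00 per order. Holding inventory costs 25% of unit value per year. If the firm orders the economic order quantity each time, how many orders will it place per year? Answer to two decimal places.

N ≈ 34.46 orders per year

Annual demand D = 27 × 250 = 6,750.
Holding cost H = 0.25 × £183.00 = £45.7500 per unit per year.
Q* = √(2DS/H) = √(2 × 6,750 × 130 / 45.75) ≈ 195.86.
Orders per year = D / Q* = 6,750 / 195.86 ≈ 34.464.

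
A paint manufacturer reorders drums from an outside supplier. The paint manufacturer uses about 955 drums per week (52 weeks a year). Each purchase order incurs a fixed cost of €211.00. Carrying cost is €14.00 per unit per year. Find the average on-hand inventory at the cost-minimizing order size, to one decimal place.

Annual demand D = 955 × 52 = 49,660.
The optimal lot size = √(2DS/H) = √(2 × 49,660 × 211 / 14) ≈ 1223.48.
Average inventory = Q*/2 ≈ 1223.48 / 2 = 611.738.

Average inventory ≈ 611.7 drums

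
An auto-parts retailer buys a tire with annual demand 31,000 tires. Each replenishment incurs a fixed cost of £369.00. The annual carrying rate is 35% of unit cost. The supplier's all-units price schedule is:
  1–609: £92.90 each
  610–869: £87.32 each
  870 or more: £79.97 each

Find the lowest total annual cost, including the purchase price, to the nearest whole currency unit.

Holding cost per unit per year at price C is H = 0.35·C.
Candidates are each tier's EOQ (if it falls in that tier) and each price-break quantity.
Tier 1 (£92.90): EOQ = 838.8 exceeds tier's upper bound 609, so this tier is dominated.
EOQ at £87.32 = 865.2 (feasible in tier 2): TC = 31,000×£87.32 + (31,000/865.2)×369 + (865.2/2)×0.35×£87.32 = £2,733,362.34.
EOQ at £79.97 = 904.1 (feasible in tier 3): TC = 31,000×£79.97 + (31,000/904.1)×369 + (904.1/2)×0.35×£79.97 = £2,504,375.01.
Lowest total cost among the candidates is at Q = 904.1.

TC* ≈ £2,504,375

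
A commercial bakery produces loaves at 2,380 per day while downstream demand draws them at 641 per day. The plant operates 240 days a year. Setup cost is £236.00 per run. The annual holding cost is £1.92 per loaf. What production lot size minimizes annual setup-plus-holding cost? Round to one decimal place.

Q* ≈ 7,194.4 loaves

Annual demand D = 641 × 240 = 153,840.
Production build-up factor (1 − d/p) = 1 − 641/2,380 = 0.7307.
Q* = √(2DS / (H(1 − d/p))) = √(2 × 153,840 × 236 / (1.92 × 0.7307)).
= √(72,612,480 / 1.4029) ≈ 7194.386.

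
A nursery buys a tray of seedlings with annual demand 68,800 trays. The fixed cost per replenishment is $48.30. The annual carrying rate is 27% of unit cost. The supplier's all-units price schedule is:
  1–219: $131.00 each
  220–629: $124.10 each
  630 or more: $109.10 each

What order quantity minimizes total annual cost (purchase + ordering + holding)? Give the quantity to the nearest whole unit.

Holding cost per unit per year at price C is H = 0.27·C.
For each price level, check whether its EOQ is feasible; otherwise the best quantity at that price is the breakpoint.
Tier 1 ($131.00): EOQ = 433.5 exceeds tier's upper bound 219, so this tier is dominated.
EOQ at $124.10 = 445.4 (feasible in tier 2): TC = 68,800×$124.10 + (68,800/445.4)×48.3 + (445.4/2)×0.27×$124.10 = $8,553,002.81.
EOQ at $109.10 = 475.0 < 630, so use break Q=630: TC = 68,800×$109.10 + (68,800/630.0)×48.3 + (630.0/2)×0.27×$109.10 = $7,520,633.62.
Lowest total cost is $7,520,633.62 at Q = 630.0.

Q* ≈ 630 trays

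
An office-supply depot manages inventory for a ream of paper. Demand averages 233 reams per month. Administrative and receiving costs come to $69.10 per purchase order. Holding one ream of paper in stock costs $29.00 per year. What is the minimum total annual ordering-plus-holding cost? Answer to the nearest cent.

TC* ≈ $3,347.51

Annual demand D = 233 × 12 = 2,796.
Q* = √(2DS/H) = √(2 × 2,796 × 69.1 / 29) ≈ 115.43.
At Q*, ordering cost (D/Q*)S equals holding cost (Q*/2)H, each = √(DSH/2).
Minimum total = √(2DSH) = √(2 × 2,796 × 69.1 × 29) ≈ 3347.508.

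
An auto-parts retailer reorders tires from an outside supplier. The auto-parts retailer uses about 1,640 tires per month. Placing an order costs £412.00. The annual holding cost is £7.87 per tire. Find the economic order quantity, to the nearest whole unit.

Q* ≈ 1,435 tires

Annual demand D = 1,640 × 12 = 19,680.
EOQ = √(2DS / H) = √(2 × 19,680 × 412 / 7.87).
= √(16,216,320 / 7.87) = √2,060,523.507 ≈ 1435.452.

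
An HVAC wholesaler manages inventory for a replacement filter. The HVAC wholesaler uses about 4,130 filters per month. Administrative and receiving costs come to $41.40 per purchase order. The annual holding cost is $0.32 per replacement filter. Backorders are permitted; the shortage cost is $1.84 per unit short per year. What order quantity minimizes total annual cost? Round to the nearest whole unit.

Q* ≈ 3,880 filters

Annual demand D = 4,130 × 12 = 49,560.
With planned backorders, Q* = √(2DS/H) · √((H+B)/B).
√(2DS/H) = √(2 × 49,560 × 41.4 / 0.32) = 3581.012.
√((H+B)/B) = √((0.32+1.84)/1.84) = 1.0835.
Q* ≈ 3879.929.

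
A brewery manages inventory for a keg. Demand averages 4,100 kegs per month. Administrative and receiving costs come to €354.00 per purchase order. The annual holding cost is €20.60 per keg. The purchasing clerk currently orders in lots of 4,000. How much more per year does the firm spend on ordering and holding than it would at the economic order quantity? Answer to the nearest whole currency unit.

Extra cost ≈ €18,767 per year

Annual demand D = 4,100 × 12 = 49,200.
EOQ = √(2DS/H) = √(2 × 49,200 × 354 / 20.6) ≈ 1300.37.
Cost at Q* = (D/Q*)S + (Q*/2)H = √(2DSH) ≈ €26,787.54.
Cost at Q = 4,000: (49,200/4,000)×354 + (4,000/2)×20.6 = €4,354.20 + €41,200.00 = €45,554.20.
Excess = €45,554.20 − €26,787.54 = €18,766.66.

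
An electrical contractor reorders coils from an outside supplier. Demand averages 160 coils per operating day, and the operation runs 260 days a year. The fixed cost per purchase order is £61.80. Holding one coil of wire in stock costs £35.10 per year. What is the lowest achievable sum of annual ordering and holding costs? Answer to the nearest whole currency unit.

TC* ≈ £13,434

Annual demand D = 160 × 260 = 41,600.
Q* = √(2DS/H) = √(2 × 41,600 × 61.8 / 35.1) ≈ 382.74.
At Q*, ordering cost (D/Q*)S equals holding cost (Q*/2)H, each = √(DSH/2).
Minimum total = √(2DSH) = √(2 × 41,600 × 61.8 × 35.1) ≈ 13434.127.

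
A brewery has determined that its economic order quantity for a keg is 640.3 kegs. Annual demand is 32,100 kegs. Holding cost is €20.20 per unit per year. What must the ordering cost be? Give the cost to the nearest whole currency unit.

S ≈ €129

Squaring Q* = √(2DS/H) gives Q*² = 2DS/H.
From Q* = √(2DS/H): S = Q*²H / (2D) = 640.3² × 20.2 / (2 × 32,100) = 128.9981.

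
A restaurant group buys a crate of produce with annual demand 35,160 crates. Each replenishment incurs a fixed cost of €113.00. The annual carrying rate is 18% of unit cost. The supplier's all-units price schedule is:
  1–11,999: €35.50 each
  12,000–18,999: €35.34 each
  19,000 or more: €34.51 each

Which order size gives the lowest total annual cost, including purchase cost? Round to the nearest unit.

Q* ≈ 1,115 crates

Holding cost per unit per year at price C is H = 0.18·C.
Evaluate total cost at each tier's feasible EOQ or, if the EOQ is below the tier, at the tier's minimum quantity.
EOQ at €35.50 = 1115.1 (feasible in tier 1): TC = 35,160×€35.50 + (35,160/1115.1)×113 + (1115.1/2)×0.18×€35.50 = €1,255,305.73.
EOQ at €35.34 = 1117.7 < 12000, so use break Q=12000: TC = 35,160×€35.34 + (35,160/12000.0)×113 + (12000.0/2)×0.18×€35.34 = €1,281,052.69.
EOQ at €34.51 = 1131.0 < 19000, so use break Q=19000: TC = 35,160×€34.51 + (35,160/19000.0)×113 + (19000.0/2)×0.18×€34.51 = €1,272,592.81.
Lowest total cost is €1,255,305.73 at Q = 1115.1.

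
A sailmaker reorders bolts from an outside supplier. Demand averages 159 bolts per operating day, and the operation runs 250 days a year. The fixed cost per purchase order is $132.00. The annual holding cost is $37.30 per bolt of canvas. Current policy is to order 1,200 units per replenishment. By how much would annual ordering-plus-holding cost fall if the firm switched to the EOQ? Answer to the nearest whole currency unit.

Extra cost ≈ $6,968 per year

Annual demand D = 159 × 250 = 39,750.
EOQ = √(2DS/H) = √(2 × 39,750 × 132 / 37.3) ≈ 530.42.
Cost at Q* = (D/Q*)S + (Q*/2)H = √(2DSH) ≈ $19,784.49.
Cost at Q = 1,200: (39,750/1,200)×132 + (1,200/2)×37.3 = $4,372.50 + $22,380.00 = $26,752.50.
Excess = $26,752.50 − $19,784.49 = $6,968.01.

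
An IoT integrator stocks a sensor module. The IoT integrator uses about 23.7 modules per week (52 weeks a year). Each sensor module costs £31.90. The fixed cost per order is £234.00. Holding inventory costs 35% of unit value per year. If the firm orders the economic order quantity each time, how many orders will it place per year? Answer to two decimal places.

Annual demand D = 23.7 × 52 = 1,232.4.
Holding cost H = 0.35 × £31.90 = £11.1650 per unit per year.
Q* = √(2DS/H) = √(2 × 1,232.4 × 234 / 11.165) ≈ 227.28.
Orders per year = D / Q* = 1,232.4 / 227.28 ≈ 5.422.

N ≈ 5.42 orders per year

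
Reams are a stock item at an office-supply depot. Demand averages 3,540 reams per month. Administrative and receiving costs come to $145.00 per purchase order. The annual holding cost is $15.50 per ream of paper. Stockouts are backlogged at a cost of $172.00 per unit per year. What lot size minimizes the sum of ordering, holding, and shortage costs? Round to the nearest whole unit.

Annual demand D = 3,540 × 12 = 42,480.
With planned backorders, Q* = √(2DS/H) · √((H+B)/B).
√(2DS/H) = √(2 × 42,480 × 145 / 15.5) = 891.508.
√((H+B)/B) = √((15.5+172)/172) = 1.0441.
Q* ≈ 930.812.

Q* ≈ 931 reams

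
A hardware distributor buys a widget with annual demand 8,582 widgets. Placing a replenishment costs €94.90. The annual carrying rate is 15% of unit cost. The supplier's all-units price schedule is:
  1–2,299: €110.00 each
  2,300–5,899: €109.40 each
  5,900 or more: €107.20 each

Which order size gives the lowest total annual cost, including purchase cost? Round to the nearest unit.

Holding cost per unit per year at price C is H = 0.15·C.
For each price level, check whether its EOQ is feasible; otherwise the best quantity at that price is the breakpoint.
EOQ at €110.00 = 314.2 (feasible in tier 1): TC = 8,582×€110.00 + (8,582/314.2)×94.9 + (314.2/2)×0.15×€110.00 = €949,204.23.
EOQ at €109.40 = 315.1 < 2300, so use break Q=2300: TC = 8,582×€109.40 + (8,582/2300.0)×94.9 + (2300.0/2)×0.15×€109.40 = €958,096.40.
EOQ at €107.20 = 318.3 < 5900, so use break Q=5900: TC = 8,582×€107.20 + (8,582/5900.0)×94.9 + (5900.0/2)×0.15×€107.20 = €967,564.44.
Lowest total cost is €949,204.23 at Q = 314.2.

Q* ≈ 314 widgets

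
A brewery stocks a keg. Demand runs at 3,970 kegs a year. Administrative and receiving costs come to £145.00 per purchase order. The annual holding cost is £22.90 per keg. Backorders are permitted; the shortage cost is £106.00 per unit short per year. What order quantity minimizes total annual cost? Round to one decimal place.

With planned backorders, Q* = √(2DS/H) · √((H+B)/B).
√(2DS/H) = √(2 × 3,970 × 145 / 22.9) = 224.221.
√((H+B)/B) = √((22.9+106)/106) = 1.1027.
Q* ≈ 247.258.

Q* ≈ 247.3 kegs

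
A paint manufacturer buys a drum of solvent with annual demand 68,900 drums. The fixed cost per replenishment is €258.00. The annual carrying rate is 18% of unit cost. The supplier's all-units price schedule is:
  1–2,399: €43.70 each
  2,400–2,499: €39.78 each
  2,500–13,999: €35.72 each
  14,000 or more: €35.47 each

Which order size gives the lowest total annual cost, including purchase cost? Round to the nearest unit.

Q* ≈ 2,500 drums

Holding cost per unit per year at price C is H = 0.18·C.
Evaluate total cost at each tier's feasible EOQ or, if the EOQ is below the tier, at the tier's minimum quantity.
EOQ at €43.70 = 2126.0 (feasible in tier 1): TC = 68,900×€43.70 + (68,900/2126.0)×258 + (2126.0/2)×0.18×€43.70 = €3,027,652.89.
EOQ at €39.78 = 2228.3 < 2400, so use break Q=2400: TC = 68,900×€39.78 + (68,900/2400.0)×258 + (2400.0/2)×0.18×€39.78 = €2,756,841.23.
EOQ at €35.72 = 2351.5 < 2500, so use break Q=2500: TC = 68,900×€35.72 + (68,900/2500.0)×258 + (2500.0/2)×0.18×€35.72 = €2,476,255.48.
EOQ at €35.47 = 2359.8 < 14000, so use break Q=14000: TC = 68,900×€35.47 + (68,900/14000.0)×258 + (14000.0/2)×0.18×€35.47 = €2,489,844.93.
Lowest total cost is €2,476,255.48 at Q = 2500.0.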